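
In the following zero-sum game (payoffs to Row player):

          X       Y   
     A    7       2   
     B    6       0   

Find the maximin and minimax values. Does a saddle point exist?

Maximin = 2, Minimax = 2, Saddle: True

Work:
Row minimums: [2, 0] → maximin = 2
Column maximums: [7, 2] → minimax = 2
Saddle point exists! Game value = 2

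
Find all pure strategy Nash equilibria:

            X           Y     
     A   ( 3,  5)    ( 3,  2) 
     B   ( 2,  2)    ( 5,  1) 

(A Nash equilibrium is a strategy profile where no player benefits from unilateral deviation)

Nash equilibrium: (A, X)

Work:
Best responses:
  P1 vs X: payoffs [3, 2] → best response A (payoff 3)
  P1 vs Y: payoffs [3, 5] → best response B (payoff 5)
  P2 vs A: payoffs [5, 2] → best response X (payoff 5)
  P2 vs B: payoffs [2, 1] → best response X (payoff 2)
Mutual best responses: (A,X) → Nash equilibria.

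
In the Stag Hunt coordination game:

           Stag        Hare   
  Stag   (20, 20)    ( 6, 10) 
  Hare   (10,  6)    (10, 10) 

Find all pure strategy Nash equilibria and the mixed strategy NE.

Pure NE: (Stag, Stag) and (Hare, Hare); Mixed NE: p = 0.2857, q = 0.2857

Work:
Check pure NE:
(Stag, Stag): (20, 20) - no unilateral deviation beneficial
(Hare, Hare): (10, 10) - no unilateral deviation beneficial
Mixed NE: P1 plays Stag with p = 0.2857, P2 plays Stag with q = 0.2857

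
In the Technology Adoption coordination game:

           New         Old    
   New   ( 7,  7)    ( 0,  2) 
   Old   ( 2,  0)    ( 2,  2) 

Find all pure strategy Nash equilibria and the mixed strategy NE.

Pure NE: (New, New) and (Old, Old); Mixed NE: p = 0.2857, q = 0.2857

Work:
Check pure NE:
(New, New): (7, 7) - no unilateral deviation beneficial
(Old, Old): (2, 2) - no unilateral deviation beneficial
Mixed NE: P1 plays New with p = 0.2857, P2 plays New with q = 0.2857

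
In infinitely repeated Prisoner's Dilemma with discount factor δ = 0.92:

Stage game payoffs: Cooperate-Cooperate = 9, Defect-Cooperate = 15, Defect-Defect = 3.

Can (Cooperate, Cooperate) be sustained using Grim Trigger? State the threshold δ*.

δ* = 0.5; since δ = 0.92 ≥ 0.5, cooperation can be sustained

Work:
For Grim Trigger:
Cooperate forever: 9/(1-δ)
Defect then punished: 15 + 3·δ/(1-δ)
Need: 9/(1-δ) ≥ 15 + 3·δ/(1-δ)
Solving: δ ≥ (T-R)/(T-P) = (15-9)/(15-3) = 0.5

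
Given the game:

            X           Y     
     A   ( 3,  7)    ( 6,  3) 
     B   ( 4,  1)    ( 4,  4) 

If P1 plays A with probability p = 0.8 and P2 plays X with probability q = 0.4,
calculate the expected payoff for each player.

E[P1] = 4.64, E[P2] = 4.24

Work:
E[P1] = p·q·π₁(A,X) + p·(1-q)·π₁(A,Y) + (1-p)·q·π₁(B,X) + (1-p)·(1-q)·π₁(B,Y)
= 0.8·0.4·3 + 0.8·0.6·6 + 0.2·0.4·4 + 0.2·0.6·4
= 4.64

E[P2] = 4.24 (similar calculation)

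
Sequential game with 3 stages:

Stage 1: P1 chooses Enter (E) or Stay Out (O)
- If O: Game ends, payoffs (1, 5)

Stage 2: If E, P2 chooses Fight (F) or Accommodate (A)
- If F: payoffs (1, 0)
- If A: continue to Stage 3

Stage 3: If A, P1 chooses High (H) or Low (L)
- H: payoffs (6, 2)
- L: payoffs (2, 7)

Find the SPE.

SPE: (E, A, H); Outcome (6, 2)

Work:
Stage 3: P1 chooses H (6 vs 2)
Stage 2: P2: F->0, A->2 (anticipating H). Choose A
Stage 1: P1: O->1, E->6 (anticipating A, H). Choose E
SPE path: E -> A -> H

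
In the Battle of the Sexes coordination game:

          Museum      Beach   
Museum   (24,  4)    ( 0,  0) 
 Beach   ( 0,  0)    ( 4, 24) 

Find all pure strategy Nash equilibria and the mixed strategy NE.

Pure NE: (Museum, Museum) and (Beach, Beach); Mixed NE: p = 0.8571, q = 0.1429

Work:
Check pure NE:
(Museum, Museum): (24, 4) - no unilateral deviation beneficial
(Beach, Beach): (4, 24) - no unilateral deviation beneficial
Mixed NE: P1 plays Museum with p = 0.8571, P2 plays Museum with q = 0.1429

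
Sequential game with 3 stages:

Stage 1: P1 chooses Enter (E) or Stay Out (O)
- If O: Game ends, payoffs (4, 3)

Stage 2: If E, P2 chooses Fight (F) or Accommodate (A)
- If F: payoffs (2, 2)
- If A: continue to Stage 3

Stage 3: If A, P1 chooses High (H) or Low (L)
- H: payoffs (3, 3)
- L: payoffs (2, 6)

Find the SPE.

SPE: (O, A, H); Outcome (4, 3)

Work:
Stage 3: P1 chooses H (3 vs 2)
Stage 2: P2: F->2, A->3 (anticipating H). Choose A
Stage 1: P1: O->4, E->3 (anticipating A, H). Choose O
SPE path: O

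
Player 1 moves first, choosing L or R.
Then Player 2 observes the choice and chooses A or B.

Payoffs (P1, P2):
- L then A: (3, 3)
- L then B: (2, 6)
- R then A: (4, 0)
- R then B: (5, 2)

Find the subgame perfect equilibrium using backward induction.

P1 plays R, P2 plays B after L and B after R; Payoff (5, 2)

Work:
Backward induction:
After L: P2 chooses B → P1 gets 2
After R: P2 chooses B → P1 gets 5
P1 chooses R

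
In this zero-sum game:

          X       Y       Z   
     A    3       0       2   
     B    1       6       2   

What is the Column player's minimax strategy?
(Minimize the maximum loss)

Column should play Z, value = 2

Work:
Column player minimizes Row's maximum payoff:
Column X: max payoff to Row = 3
Column Y: max payoff to Row = 6
Column Z: max payoff to Row = 2
Minimum is 2, achieved by column Z.
Minimax strategy: Z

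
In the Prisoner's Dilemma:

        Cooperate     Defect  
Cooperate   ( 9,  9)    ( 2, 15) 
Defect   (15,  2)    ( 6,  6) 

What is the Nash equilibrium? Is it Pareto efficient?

(Defect, Defect) is NE; not Pareto efficient

Work:
Defect dominates Cooperate for both players:
If P2 cooperates: Defect (15) > Cooperate (9)
If P2 defects: Defect (6) > Cooperate (2)
NE: (Defect, Defect) with payoff (6, 6)
But (Cooperate, Cooperate) = (9, 9) Pareto dominates (6, 6)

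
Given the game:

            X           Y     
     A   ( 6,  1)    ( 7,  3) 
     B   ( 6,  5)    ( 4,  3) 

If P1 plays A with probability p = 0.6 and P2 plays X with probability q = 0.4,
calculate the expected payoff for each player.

E[P1] = 5.88, E[P2] = 2.84

Work:
E[P1] = p·q·π₁(A,X) + p·(1-q)·π₁(A,Y) + (1-p)·q·π₁(B,X) + (1-p)·(1-q)·π₁(B,Y)
= 0.6·0.4·6 + 0.6·0.6·7 + 0.4·0.4·6 + 0.4·0.6·4
= 5.88

E[P2] = 2.84 (similar calculation)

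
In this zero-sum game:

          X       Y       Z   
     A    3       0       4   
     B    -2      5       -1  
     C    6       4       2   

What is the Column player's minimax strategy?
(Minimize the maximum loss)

Column should play Z, value = 4

Work:
Column player minimizes Row's maximum payoff:
Column X: max payoff to Row = 6
Column Y: max payoff to Row = 5
Column Z: max payoff to Row = 4
Minimum is 4, achieved by column Z.
Minimax strategy: Z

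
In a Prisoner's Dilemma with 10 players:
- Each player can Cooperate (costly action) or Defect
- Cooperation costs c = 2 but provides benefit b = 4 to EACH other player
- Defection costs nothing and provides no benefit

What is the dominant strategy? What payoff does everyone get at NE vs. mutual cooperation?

Dominant: Defect; NE payoff = 0; Coop payoff = 34

Work:
Defect dominates (saves cost c = 2, benefit to others is external)
NE: All defect → everyone gets 0
If all cooperate: each receives (9)×4 - 2 = 34
Social dilemma: 34 > 0 but NE gives 0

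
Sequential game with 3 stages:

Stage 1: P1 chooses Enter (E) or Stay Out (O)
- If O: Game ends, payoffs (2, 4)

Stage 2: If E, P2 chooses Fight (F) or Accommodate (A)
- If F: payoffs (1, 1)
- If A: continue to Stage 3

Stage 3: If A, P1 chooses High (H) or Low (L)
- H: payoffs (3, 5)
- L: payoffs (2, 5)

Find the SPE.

SPE: (E, A, H); Outcome (3, 5)

Work:
Stage 3: P1 chooses H (3 vs 2)
Stage 2: P2: F->1, A->5 (anticipating H). Choose A
Stage 1: P1: O->2, E->3 (anticipating A, H). Choose E
SPE path: E -> A -> H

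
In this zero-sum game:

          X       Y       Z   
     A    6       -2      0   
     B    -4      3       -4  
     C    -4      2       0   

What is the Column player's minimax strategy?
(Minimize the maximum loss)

Column should play Z, value = 0

Work:
Column player minimizes Row's maximum payoff:
Column X: max payoff to Row = 6
Column Y: max payoff to Row = 3
Column Z: max payoff to Row = 0
Minimum is 0, achieved by column Z.
Minimax strategy: Z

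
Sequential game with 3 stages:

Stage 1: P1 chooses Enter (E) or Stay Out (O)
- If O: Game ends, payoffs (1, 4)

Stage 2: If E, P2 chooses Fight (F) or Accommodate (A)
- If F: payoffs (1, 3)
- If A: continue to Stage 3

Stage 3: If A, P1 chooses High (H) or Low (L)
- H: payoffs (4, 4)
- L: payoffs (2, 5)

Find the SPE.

SPE: (E, A, H); Outcome (4, 4)

Work:
Stage 3: P1 chooses H (4 vs 2)
Stage 2: P2: F->3, A->4 (anticipating H). Choose A
Stage 1: P1: O->1, E->4 (anticipating A, H). Choose E
SPE path: E -> A -> H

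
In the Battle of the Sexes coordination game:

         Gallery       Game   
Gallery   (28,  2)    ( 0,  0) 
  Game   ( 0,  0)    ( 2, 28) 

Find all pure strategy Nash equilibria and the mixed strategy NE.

Pure NE: (Gallery, Gallery) and (Game, Game); Mixed NE: p = 0.9333, q = 0.0667

Work:
Check pure NE:
(Gallery, Gallery): (28, 2) - no unilateral deviation beneficial
(Game, Game): (2, 28) - no unilateral deviation beneficial
Mixed NE: P1 plays Gallery with p = 0.9333, P2 plays Gallery with q = 0.0667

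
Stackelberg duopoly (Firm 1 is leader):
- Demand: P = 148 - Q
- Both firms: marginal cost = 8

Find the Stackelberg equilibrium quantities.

q₁* (leader) = 70.0, q₂* (follower) = 35.0

Work:
Follower's reaction: q₂ = (a - c - q₁)/2
Leader substitutes: π₁ = q₁·(a - q₁ - (a-c-q₁)/2 - c)
FOC: q₁* = (148 - 8)/2 = 70.00
Then: q₂* = (148 - 8 - 70.0)/2 = 35.00
Leader has first-mover advantage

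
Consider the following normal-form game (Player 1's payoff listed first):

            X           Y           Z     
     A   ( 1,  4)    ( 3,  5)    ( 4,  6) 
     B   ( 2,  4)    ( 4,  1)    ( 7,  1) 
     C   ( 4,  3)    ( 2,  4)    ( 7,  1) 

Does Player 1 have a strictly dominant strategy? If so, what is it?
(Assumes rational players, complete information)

No strictly dominant strategy exists for Player 1

Work:
A strategy strictly dominates another if it gives a strictly higher payoff against every opponent action. Compare each pair of P1's strategies column-by-column:
  A vs B: [1 vs 2, 3 vs 4, 4 vs 7] → A does not strictly dominate B (column X: 1 ≤ 2)
  A vs C: [1 vs 4, 3 vs 2, 4 vs 7] → A does not strictly dominate C (column X: 1 ≤ 4)
  B vs A: [2 vs 1, 4 vs 3, 7 vs 4] → B strictly dominates A
  B vs C: [2 vs 4, 4 vs 2, 7 vs 7] → B does not strictly dominate C (column X: 2 ≤ 4)
  C vs A: [4 vs 1, 2 vs 3, 7 vs 4] → C does not strictly dominate A (column Y: 2 ≤ 3)
  C vs B: [4 vs 2, 2 vs 4, 7 vs 7] → C does not strictly dominate B (column Y: 2 ≤ 4)
No single strategy strictly dominates all others → no strictly dominant strategy.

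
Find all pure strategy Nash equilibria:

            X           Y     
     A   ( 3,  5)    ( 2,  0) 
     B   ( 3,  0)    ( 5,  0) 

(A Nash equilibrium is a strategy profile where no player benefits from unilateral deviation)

Nash equilibrium: (A, X), (B, X), (B, Y)

Work:
Best responses:
  P1 vs X: payoffs [3, 3] → best response A/B (payoff 3)
  P1 vs Y: payoffs [2, 5] → best response B (payoff 5)
  P2 vs A: payoffs [5, 0] → best response X (payoff 5)
  P2 vs B: payoffs [0, 0] → best response X/Y (payoff 0)
Mutual best responses: (A,X), (B,X), (B,Y) → Nash equilibria.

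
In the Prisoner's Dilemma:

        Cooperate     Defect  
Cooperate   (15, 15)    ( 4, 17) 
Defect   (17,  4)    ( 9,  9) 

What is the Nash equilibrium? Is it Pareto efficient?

(Defect, Defect) is NE; not Pareto efficient

Work:
Defect dominates Cooperate for both players:
If P2 cooperates: Defect (17) > Cooperate (15)
If P2 defects: Defect (9) > Cooperate (4)
NE: (Defect, Defect) with payoff (9, 9)
But (Cooperate, Cooperate) = (15, 15) Pareto dominates (9, 9)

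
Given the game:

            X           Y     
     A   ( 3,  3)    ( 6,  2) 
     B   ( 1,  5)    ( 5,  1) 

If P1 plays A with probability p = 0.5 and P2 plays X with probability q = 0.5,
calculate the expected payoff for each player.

E[P1] = 3.75, E[P2] = 2.75

Work:
E[P1] = p·q·π₁(A,X) + p·(1-q)·π₁(A,Y) + (1-p)·q·π₁(B,X) + (1-p)·(1-q)·π₁(B,Y)
= 0.5·0.5·3 + 0.5·0.5·6 + 0.5·0.5·1 + 0.5·0.5·5
= 3.75

E[P2] = 2.75 (similar calculation)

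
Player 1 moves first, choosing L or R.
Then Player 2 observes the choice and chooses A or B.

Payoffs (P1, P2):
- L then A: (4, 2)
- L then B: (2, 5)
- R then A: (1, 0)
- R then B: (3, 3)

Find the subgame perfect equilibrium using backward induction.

P1 plays R, P2 plays B after L and B after R; Payoff (3, 3)

Work:
Backward induction:
After L: P2 chooses B → P1 gets 2
After R: P2 chooses B → P1 gets 3
P1 chooses R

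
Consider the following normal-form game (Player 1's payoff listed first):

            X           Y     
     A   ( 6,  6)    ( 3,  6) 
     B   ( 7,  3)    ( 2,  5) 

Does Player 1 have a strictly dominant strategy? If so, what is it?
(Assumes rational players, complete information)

No strictly dominant strategy exists for Player 1

Work:
A strategy strictly dominates another if it gives a strictly higher payoff against every opponent action. Compare each pair of P1's strategies column-by-column:
  A vs B: [6 vs 7, 3 vs 2] → A does not strictly dominate B (column X: 6 ≤ 7)
  B vs A: [7 vs 6, 2 vs 3] → B does not strictly dominate A (column Y: 2 ≤ 3)
No single strategy strictly dominates all others → no strictly dominant strategy.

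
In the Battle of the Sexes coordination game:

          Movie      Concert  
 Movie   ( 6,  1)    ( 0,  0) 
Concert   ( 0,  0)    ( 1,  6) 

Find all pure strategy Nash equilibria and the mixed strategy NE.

Pure NE: (Movie, Movie) and (Concert, Concert); Mixed NE: p = 0.8571, q = 0.1429

Work:
Check pure NE:
(Movie, Movie): (6, 1) - no unilateral deviation beneficial
(Concert, Concert): (1, 6) - no unilateral deviation beneficial
Mixed NE: P1 plays Movie with p = 0.8571, P2 plays Movie with q = 0.1429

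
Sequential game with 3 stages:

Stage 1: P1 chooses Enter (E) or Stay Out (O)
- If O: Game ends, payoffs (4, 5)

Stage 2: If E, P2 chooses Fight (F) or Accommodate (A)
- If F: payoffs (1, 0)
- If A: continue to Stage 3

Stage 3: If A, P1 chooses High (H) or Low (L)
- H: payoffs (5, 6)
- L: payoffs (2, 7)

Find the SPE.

SPE: (E, A, H); Outcome (5, 6)

Work:
Stage 3: P1 chooses H (5 vs 2)
Stage 2: P2: F->0, A->6 (anticipating H). Choose A
Stage 1: P1: O->4, E->5 (anticipating A, H). Choose E
SPE path: E -> A -> H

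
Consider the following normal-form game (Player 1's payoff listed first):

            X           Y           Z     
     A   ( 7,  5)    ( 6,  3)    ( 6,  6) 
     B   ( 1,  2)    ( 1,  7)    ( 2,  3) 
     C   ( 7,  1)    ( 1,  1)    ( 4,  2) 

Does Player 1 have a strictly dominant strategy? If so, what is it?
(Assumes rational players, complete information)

No strictly dominant strategy exists for Player 1

Work:
A strategy strictly dominates another if it gives a strictly higher payoff against every opponent action. Compare each pair of P1's strategies column-by-column:
  A vs B: [7 vs 1, 6 vs 1, 6 vs 2] → A strictly dominates B
  A vs C: [7 vs 7, 6 vs 1, 6 vs 4] → A does not strictly dominate C (column X: 7 ≤ 7)
  B vs A: [1 vs 7, 1 vs 6, 2 vs 6] → B does not strictly dominate A (column X: 1 ≤ 7)
  B vs C: [1 vs 7, 1 vs 1, 2 vs 4] → B does not strictly dominate C (column X: 1 ≤ 7)
  C vs A: [7 vs 7, 1 vs 6, 4 vs 6] → C does not strictly dominate A (column X: 7 ≤ 7)
  C vs B: [7 vs 1, 1 vs 1, 4 vs 2] → C does not strictly dominate B (column Y: 1 ≤ 1)
No single strategy strictly dominates all others → no strictly dominant strategy.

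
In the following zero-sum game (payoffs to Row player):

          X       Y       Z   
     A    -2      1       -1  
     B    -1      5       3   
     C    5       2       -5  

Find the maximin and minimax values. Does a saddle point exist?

Maximin = -1, Minimax = 3, Saddle: False

Work:
Row minimums: [-2, -1, -5] → maximin = -1
Column maximums: [5, 5, 3] → minimax = 3
No saddle point (maximin ≠ minimax). Mixed strategy needed.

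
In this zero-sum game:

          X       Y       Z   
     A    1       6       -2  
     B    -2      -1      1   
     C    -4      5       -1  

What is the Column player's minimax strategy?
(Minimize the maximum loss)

Column should play X or Z (all achieve the minimum), value = 1

Work:
Column player minimizes Row's maximum payoff:
Column X: max payoff to Row = 1
Column Y: max payoff to Row = 6
Column Z: max payoff to Row = 1
Minimum is 1, achieved by columns X, Z (tied).
Each of X or Z is a minimax strategy.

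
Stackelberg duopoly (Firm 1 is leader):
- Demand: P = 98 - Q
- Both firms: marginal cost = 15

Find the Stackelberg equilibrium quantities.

q₁* (leader) = 41.5, q₂* (follower) = 20.75

Work:
Follower's reaction: q₂ = (a - c - q₁)/2
Leader substitutes: π₁ = q₁·(a - q₁ - (a-c-q₁)/2 - c)
FOC: q₁* = (98 - 15)/2 = 41.50
Then: q₂* = (98 - 15 - 41.5)/2 = 20.75
Leader has first-mover advantage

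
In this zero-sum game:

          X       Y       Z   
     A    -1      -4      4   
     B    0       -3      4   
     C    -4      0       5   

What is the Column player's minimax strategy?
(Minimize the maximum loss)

Column should play X or Y (all achieve the minimum), value = 0

Work:
Column player minimizes Row's maximum payoff:
Column X: max payoff to Row = 0
Column Y: max payoff to Row = 0
Column Z: max payoff to Row = 5
Minimum is 0, achieved by columns X, Y (tied).
Each of X or Y is a minimax strategy.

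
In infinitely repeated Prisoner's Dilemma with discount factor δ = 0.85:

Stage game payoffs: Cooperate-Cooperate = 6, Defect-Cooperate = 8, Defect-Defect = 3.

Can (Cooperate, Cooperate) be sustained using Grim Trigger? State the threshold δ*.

δ* = 0.4; since δ = 0.85 ≥ 0.4, cooperation can be sustained

Work:
For Grim Trigger:
Cooperate forever: 6/(1-δ)
Defect then punished: 8 + 3·δ/(1-δ)
Need: 6/(1-δ) ≥ 8 + 3·δ/(1-δ)
Solving: δ ≥ (T-R)/(T-P) = (8-6)/(8-3) = 0.4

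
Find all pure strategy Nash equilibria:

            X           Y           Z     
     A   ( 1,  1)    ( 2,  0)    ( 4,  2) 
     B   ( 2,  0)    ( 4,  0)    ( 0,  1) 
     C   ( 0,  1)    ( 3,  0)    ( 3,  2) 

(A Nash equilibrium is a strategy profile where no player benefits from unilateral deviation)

Nash equilibrium: (A, Z)

Work:
Best responses:
  P1 vs X: payoffs [1, 2, 0] → best response B (payoff 2)
  P1 vs Y: payoffs [2, 4, 3] → best response B (payoff 4)
  P1 vs Z: payoffs [4, 0, 3] → best response A (payoff 4)
  P2 vs A: payoffs [1, 0, 2] → best response Z (payoff 2)
  P2 vs B: payoffs [0, 0, 1] → best response Z (payoff 1)
  P2 vs C: payoffs [1, 0, 2] → best response Z (payoff 2)
Mutual best responses: (A,Z) → Nash equilibria.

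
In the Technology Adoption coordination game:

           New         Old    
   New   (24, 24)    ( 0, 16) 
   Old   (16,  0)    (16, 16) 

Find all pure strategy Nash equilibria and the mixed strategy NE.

Pure NE: (New, New) and (Old, Old); Mixed NE: p = 0.6667, q = 0.6667

Work:
Check pure NE:
(New, New): (24, 24) - no unilateral deviation beneficial
(Old, Old): (16, 16) - no unilateral deviation beneficial
Mixed NE: P1 plays New with p = 0.6667, P2 plays New with q = 0.6667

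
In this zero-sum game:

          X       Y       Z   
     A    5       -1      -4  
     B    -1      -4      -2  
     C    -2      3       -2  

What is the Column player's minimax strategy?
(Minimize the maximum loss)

Column should play Z, value = -2

Work:
Column player minimizes Row's maximum payoff:
Column X: max payoff to Row = 5
Column Y: max payoff to Row = 3
Column Z: max payoff to Row = -2
Minimum is -2, achieved by column Z.
Minimax strategy: Z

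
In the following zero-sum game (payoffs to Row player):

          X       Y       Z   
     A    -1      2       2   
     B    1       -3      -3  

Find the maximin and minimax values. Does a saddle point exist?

Maximin = -1, Minimax = 1, Saddle: False

Work:
Row minimums: [-1, -3] → maximin = -1
Column maximums: [1, 2, 2] → minimax = 1
No saddle point (maximin ≠ minimax). Mixed strategy needed.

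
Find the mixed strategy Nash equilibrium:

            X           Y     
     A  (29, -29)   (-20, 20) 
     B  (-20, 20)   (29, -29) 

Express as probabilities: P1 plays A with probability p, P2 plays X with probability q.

p = 0.5, q = 0.5

Work:
Find probabilities that make opponent indifferent:
P2 chooses q to make P1 indifferent between A and B
P1 chooses p to make P2 indifferent between X and Y
Mixed NE: P1 plays (A: 0.5, B: 0.5), P2 plays (X: 0.5, Y: 0.5)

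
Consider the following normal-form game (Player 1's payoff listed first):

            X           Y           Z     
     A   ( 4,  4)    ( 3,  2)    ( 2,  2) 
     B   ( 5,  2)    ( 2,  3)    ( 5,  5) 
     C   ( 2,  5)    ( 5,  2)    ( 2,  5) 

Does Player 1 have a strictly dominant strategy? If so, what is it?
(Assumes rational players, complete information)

No strictly dominant strategy exists for Player 1

Work:
A strategy strictly dominates another if it gives a strictly higher payoff against every opponent action. Compare each pair of P1's strategies column-by-column:
  A vs B: [4 vs 5, 3 vs 2, 2 vs 5] → A does not strictly dominate B (column X: 4 ≤ 5)
  A vs C: [4 vs 2, 3 vs 5, 2 vs 2] → A does not strictly dominate C (column Y: 3 ≤ 5)
  B vs A: [5 vs 4, 2 vs 3, 5 vs 2] → B does not strictly dominate A (column Y: 2 ≤ 3)
  B vs C: [5 vs 2, 2 vs 5, 5 vs 2] → B does not strictly dominate C (column Y: 2 ≤ 5)
  C vs A: [2 vs 4, 5 vs 3, 2 vs 2] → C does not strictly dominate A (column X: 2 ≤ 4)
  C vs B: [2 vs 5, 5 vs 2, 2 vs 5] → C does not strictly dominate B (column X: 2 ≤ 5)
No single strategy strictly dominates all others → no strictly dominant strategy.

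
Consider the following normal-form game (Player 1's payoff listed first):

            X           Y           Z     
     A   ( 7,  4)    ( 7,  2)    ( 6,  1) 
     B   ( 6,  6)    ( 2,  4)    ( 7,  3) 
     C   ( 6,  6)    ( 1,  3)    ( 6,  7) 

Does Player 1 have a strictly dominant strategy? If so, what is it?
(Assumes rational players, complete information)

No strictly dominant strategy exists for Player 1

Work:
A strategy strictly dominates another if it gives a strictly higher payoff against every opponent action. Compare each pair of P1's strategies column-by-column:
  A vs B: [7 vs 6, 7 vs 2, 6 vs 7] → A does not strictly dominate B (column Z: 6 ≤ 7)
  A vs C: [7 vs 6, 7 vs 1, 6 vs 6] → A does not strictly dominate C (column Z: 6 ≤ 6)
  B vs A: [6 vs 7, 2 vs 7, 7 vs 6] → B does not strictly dominate A (column X: 6 ≤ 7)
  B vs C: [6 vs 6, 2 vs 1, 7 vs 6] → B does not strictly dominate C (column X: 6 ≤ 6)
  C vs A: [6 vs 7, 1 vs 7, 6 vs 6] → C does not strictly dominate A (column X: 6 ≤ 7)
  C vs B: [6 vs 6, 1 vs 2, 6 vs 7] → C does not strictly dominate B (column X: 6 ≤ 6)
No single strategy strictly dominates all others → no strictly dominant strategy.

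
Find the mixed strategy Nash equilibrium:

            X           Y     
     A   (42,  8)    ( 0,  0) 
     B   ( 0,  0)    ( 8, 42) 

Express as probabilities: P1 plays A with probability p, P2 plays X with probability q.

p = 0.84, q = 0.16

Work:
Find probabilities that make opponent indifferent:
P2 chooses q to make P1 indifferent between A and B
P1 chooses p to make P2 indifferent between X and Y
Mixed NE: P1 plays (A: 0.84, B: 0.16), P2 plays (X: 0.16, Y: 0.84)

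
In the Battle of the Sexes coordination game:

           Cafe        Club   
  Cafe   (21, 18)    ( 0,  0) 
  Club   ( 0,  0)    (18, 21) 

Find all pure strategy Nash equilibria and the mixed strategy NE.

Pure NE: (Cafe, Cafe) and (Club, Club); Mixed NE: p = 0.5385, q = 0.4615

Work:
Check pure NE:
(Cafe, Cafe): (21, 18) - no unilateral deviation beneficial
(Club, Club): (18, 21) - no unilateral deviation beneficial
Mixed NE: P1 plays Cafe with p = 0.5385, P2 plays Cafe with q = 0.4615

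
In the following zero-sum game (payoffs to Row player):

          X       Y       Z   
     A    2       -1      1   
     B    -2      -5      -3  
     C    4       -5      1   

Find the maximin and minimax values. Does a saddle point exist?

Maximin = -1, Minimax = -1, Saddle: True

Work:
Row minimums: [-1, -5, -5] → maximin = -1
Column maximums: [4, -1, 1] → minimax = -1
Saddle point exists! Game value = -1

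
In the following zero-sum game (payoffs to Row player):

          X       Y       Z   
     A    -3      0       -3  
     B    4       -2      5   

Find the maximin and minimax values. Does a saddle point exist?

Maximin = -2, Minimax = 0, Saddle: False

Work:
Row minimums: [-3, -2] → maximin = -2
Column maximums: [4, 0, 5] → minimax = 0
No saddle point (maximin ≠ minimax). Mixed strategy needed.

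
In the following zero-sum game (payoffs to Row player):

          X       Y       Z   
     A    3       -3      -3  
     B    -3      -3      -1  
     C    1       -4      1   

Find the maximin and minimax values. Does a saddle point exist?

Maximin = -3, Minimax = -3, Saddle: True

Work:
Row minimums: [-3, -3, -4] → maximin = -3
Column maximums: [3, -3, 1] → minimax = -3
Saddle point exists! Game value = -3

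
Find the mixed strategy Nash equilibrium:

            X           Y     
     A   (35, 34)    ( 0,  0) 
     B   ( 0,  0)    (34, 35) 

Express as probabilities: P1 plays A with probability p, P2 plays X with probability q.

p = 0.5072, q = 0.4928

Work:
Find probabilities that make opponent indifferent:
P2 chooses q to make P1 indifferent between A and B
P1 chooses p to make P2 indifferent between X and Y
Mixed NE: P1 plays (A: 0.5072, B: 0.4928), P2 plays (X: 0.4928, Y: 0.5072)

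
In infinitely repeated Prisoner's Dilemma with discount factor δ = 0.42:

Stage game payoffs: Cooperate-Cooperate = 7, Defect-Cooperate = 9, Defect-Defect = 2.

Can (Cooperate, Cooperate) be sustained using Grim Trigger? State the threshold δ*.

δ* = 0.2857; since δ = 0.42 ≥ 0.2857, cooperation can be sustained

Work:
For Grim Trigger:
Cooperate forever: 7/(1-δ)
Defect then punished: 9 + 2·δ/(1-δ)
Need: 7/(1-δ) ≥ 9 + 2·δ/(1-δ)
Solving: δ ≥ (T-R)/(T-P) = (9-7)/(9-2) = 0.2857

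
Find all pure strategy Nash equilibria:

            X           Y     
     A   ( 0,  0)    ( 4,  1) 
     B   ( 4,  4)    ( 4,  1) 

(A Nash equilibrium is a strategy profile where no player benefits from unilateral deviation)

Nash equilibrium: (A, Y), (B, X)

Work:
Best responses:
  P1 vs X: payoffs [0, 4] → best response B (payoff 4)
  P1 vs Y: payoffs [4, 4] → best response A/B (payoff 4)
  P2 vs A: payoffs [0, 1] → best response Y (payoff 1)
  P2 vs B: payoffs [4, 1] → best response X (payoff 4)
Mutual best responses: (A,Y), (B,X) → Nash equilibria.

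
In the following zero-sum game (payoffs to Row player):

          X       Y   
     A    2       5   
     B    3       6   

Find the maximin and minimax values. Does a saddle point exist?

Maximin = 3, Minimax = 3, Saddle: True

Work:
Row minimums: [2, 3] → maximin = 3
Column maximums: [3, 6] → minimax = 3
Saddle point exists! Game value = 3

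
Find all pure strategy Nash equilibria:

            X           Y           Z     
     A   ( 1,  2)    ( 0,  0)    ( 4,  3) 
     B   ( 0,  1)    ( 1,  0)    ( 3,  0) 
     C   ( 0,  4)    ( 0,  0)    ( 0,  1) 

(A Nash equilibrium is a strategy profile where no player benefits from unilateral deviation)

Nash equilibrium: (A, Z)

Work:
Best responses:
  P1 vs X: payoffs [1, 0, 0] → best response A (payoff 1)
  P1 vs Y: payoffs [0, 1, 0] → best response B (payoff 1)
  P1 vs Z: payoffs [4, 3, 0] → best response A (payoff 4)
  P2 vs A: payoffs [2, 0, 3] → best response Z (payoff 3)
  P2 vs B: payoffs [1, 0, 0] → best response X (payoff 1)
  P2 vs C: payoffs [4, 0, 1] → best response X (payoff 4)
Mutual best responses: (A,Z) → Nash equilibria.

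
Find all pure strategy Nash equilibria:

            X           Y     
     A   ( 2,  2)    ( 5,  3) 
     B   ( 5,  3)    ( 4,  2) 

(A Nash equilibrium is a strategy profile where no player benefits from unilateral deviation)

Nash equilibrium: (A, Y), (B, X)

Work:
Best responses:
  P1 vs X: payoffs [2, 5] → best response B (payoff 5)
  P1 vs Y: payoffs [5, 4] → best response A (payoff 5)
  P2 vs A: payoffs [2, 3] → best response Y (payoff 3)
  P2 vs B: payoffs [3, 2] → best response X (payoff 3)
Mutual best responses: (A,Y), (B,X) → Nash equilibria.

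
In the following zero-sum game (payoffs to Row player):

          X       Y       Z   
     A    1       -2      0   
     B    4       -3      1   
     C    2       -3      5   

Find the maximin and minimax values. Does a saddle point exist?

Maximin = -2, Minimax = -2, Saddle: True

Work:
Row minimums: [-2, -3, -3] → maximin = -2
Column maximums: [4, -2, 5] → minimax = -2
Saddle point exists! Game value = -2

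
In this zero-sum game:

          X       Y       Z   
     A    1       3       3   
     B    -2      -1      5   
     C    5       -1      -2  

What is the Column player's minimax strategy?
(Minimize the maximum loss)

Column should play Y, value = 3

Work:
Column player minimizes Row's maximum payoff:
Column X: max payoff to Row = 5
Column Y: max payoff to Row = 3
Column Z: max payoff to Row = 5
Minimum is 3, achieved by column Y.
Minimax strategy: Y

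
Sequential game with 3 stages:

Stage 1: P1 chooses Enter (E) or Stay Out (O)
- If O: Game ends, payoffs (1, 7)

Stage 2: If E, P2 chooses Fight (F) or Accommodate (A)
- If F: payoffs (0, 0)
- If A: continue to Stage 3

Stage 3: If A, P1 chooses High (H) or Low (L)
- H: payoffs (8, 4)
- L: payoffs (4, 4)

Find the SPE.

SPE: (E, A, H); Outcome (8, 4)

Work:
Stage 3: P1 chooses H (8 vs 4)
Stage 2: P2: F->0, A->4 (anticipating H). Choose A
Stage 1: P1: O->1, E->8 (anticipating A, H). Choose E
SPE path: E -> A -> H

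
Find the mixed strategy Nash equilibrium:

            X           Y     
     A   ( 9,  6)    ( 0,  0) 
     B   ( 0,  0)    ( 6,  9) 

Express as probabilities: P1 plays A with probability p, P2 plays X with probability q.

p = 0.6, q = 0.4

Work:
Find probabilities that make opponent indifferent:
P2 chooses q to make P1 indifferent between A and B
P1 chooses p to make P2 indifferent between X and Y
Mixed NE: P1 plays (A: 0.6, B: 0.4), P2 plays (X: 0.4, Y: 0.6)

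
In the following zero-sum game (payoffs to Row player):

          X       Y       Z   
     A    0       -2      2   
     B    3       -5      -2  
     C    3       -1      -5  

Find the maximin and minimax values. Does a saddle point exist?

Maximin = -2, Minimax = -1, Saddle: False

Work:
Row minimums: [-2, -5, -5] → maximin = -2
Column maximums: [3, -1, 2] → minimax = -1
No saddle point (maximin ≠ minimax). Mixed strategy needed.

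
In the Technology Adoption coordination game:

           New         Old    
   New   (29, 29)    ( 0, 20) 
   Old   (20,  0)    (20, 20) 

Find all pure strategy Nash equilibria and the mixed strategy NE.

Pure NE: (New, New) and (Old, Old); Mixed NE: p = 0.6897, q = 0.6897

Work:
Check pure NE:
(New, New): (29, 29) - no unilateral deviation beneficial
(Old, Old): (20, 20) - no unilateral deviation beneficial
Mixed NE: P1 plays New with p = 0.6897, P2 plays New with q = 0.6897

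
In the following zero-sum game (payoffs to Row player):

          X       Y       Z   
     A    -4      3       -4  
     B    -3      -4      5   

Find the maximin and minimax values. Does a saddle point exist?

Maximin = -4, Minimax = -3, Saddle: False

Work:
Row minimums: [-4, -4] → maximin = -4
Column maximums: [-3, 3, 5] → minimax = -3
No saddle point (maximin ≠ minimax). Mixed strategy needed.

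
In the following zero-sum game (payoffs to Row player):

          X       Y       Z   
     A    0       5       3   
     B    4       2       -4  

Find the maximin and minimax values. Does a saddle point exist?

Maximin = 0, Minimax = 3, Saddle: False

Work:
Row minimums: [0, -4] → maximin = 0
Column maximums: [4, 5, 3] → minimax = 3
No saddle point (maximin ≠ minimax). Mixed strategy needed.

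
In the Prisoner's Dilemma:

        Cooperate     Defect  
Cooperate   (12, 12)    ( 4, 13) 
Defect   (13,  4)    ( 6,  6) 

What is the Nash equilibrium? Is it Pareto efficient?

(Defect, Defect) is NE; not Pareto efficient

Work:
Defect dominates Cooperate for both players:
If P2 cooperates: Defect (13) > Cooperate (12)
If P2 defects: Defect (6) > Cooperate (4)
NE: (Defect, Defect) with payoff (6, 6)
But (Cooperate, Cooperate) = (12, 12) Pareto dominates (6, 6)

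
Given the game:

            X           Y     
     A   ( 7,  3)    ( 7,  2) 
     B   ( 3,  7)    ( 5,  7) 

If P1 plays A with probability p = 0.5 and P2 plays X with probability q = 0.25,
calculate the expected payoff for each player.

E[P1] = 5.75, E[P2] = 4.625

Work:
E[P1] = p·q·π₁(A,X) + p·(1-q)·π₁(A,Y) + (1-p)·q·π₁(B,X) + (1-p)·(1-q)·π₁(B,Y)
= 0.5·0.25·7 + 0.5·0.75·7 + 0.5·0.25·3 + 0.5·0.75·5
= 5.75

E[P2] = 4.625 (similar calculation)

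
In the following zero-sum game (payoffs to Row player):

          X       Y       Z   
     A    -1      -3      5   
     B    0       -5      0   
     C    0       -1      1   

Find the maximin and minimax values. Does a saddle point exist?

Maximin = -1, Minimax = -1, Saddle: True

Work:
Row minimums: [-3, -5, -1] → maximin = -1
Column maximums: [0, -1, 5] → minimax = -1
Saddle point exists! Game value = -1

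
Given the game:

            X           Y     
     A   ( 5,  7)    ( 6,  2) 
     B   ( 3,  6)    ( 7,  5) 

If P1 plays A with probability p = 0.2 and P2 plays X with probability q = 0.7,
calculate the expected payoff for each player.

E[P1] = 4.42, E[P2] = 5.66

Work:
E[P1] = p·q·π₁(A,X) + p·(1-q)·π₁(A,Y) + (1-p)·q·π₁(B,X) + (1-p)·(1-q)·π₁(B,Y)
= 0.2·0.7·5 + 0.2·0.3·6 + 0.8·0.7·3 + 0.8·0.3·7
= 4.42

E[P2] = 5.66 (similar calculation)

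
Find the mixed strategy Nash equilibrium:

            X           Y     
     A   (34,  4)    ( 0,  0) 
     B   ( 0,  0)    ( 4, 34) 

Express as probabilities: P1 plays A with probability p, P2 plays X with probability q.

p = 0.8947, q = 0.1053

Work:
Find probabilities that make opponent indifferent:
P2 chooses q to make P1 indifferent between A and B
P1 chooses p to make P2 indifferent between X and Y
Mixed NE: P1 plays (A: 0.8947, B: 0.1053), P2 plays (X: 0.1053, Y: 0.8947)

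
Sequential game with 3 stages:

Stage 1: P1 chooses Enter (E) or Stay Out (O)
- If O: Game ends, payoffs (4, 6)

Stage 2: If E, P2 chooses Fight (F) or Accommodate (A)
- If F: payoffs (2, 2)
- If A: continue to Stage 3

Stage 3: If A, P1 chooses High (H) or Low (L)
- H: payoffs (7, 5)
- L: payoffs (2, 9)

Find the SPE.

SPE: (E, A, H); Outcome (7, 5)

Work:
Stage 3: P1 chooses H (7 vs 2)
Stage 2: P2: F->2, A->5 (anticipating H). Choose A
Stage 1: P1: O->4, E->7 (anticipating A, H). Choose E
SPE path: E -> A -> H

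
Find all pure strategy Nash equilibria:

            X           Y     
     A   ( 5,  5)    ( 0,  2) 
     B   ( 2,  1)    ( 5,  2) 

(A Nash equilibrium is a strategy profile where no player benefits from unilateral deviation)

Nash equilibrium: (A, X), (B, Y)

Work:
Best responses:
  P1 vs X: payoffs [5, 2] → best response A (payoff 5)
  P1 vs Y: payoffs [0, 5] → best response B (payoff 5)
  P2 vs A: payoffs [5, 2] → best response X (payoff 5)
  P2 vs B: payoffs [1, 2] → best response Y (payoff 2)
Mutual best responses: (A,X), (B,Y) → Nash equilibria.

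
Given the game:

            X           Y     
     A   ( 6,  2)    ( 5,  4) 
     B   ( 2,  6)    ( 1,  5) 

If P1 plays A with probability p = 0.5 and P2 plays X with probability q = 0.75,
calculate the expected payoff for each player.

E[P1] = 3.75, E[P2] = 4.125

Work:
E[P1] = p·q·π₁(A,X) + p·(1-q)·π₁(A,Y) + (1-p)·q·π₁(B,X) + (1-p)·(1-q)·π₁(B,Y)
= 0.5·0.75·6 + 0.5·0.25·5 + 0.5·0.75·2 + 0.5·0.25·1
= 3.75

E[P2] = 4.125 (similar calculation)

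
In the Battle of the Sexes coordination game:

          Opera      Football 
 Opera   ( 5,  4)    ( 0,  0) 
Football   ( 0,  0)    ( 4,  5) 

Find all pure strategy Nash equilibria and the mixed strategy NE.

Pure NE: (Opera, Opera) and (Football, Football); Mixed NE: p = 0.5556, q = 0.4444

Work:
Check pure NE:
(Opera, Opera): (5, 4) - no unilateral deviation beneficial
(Football, Football): (4, 5) - no unilateral deviation beneficial
Mixed NE: P1 plays Opera with p = 0.5556, P2 plays Opera with q = 0.4444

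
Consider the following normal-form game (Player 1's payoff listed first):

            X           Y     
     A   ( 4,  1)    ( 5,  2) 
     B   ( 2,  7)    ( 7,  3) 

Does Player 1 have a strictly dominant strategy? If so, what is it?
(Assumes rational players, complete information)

No strictly dominant strategy exists for Player 1

Work:
A strategy strictly dominates another if it gives a strictly higher payoff against every opponent action. Compare each pair of P1's strategies column-by-column:
  A vs B: [4 vs 2, 5 vs 7] → A does not strictly dominate B (column Y: 5 ≤ 7)
  B vs A: [2 vs 4, 7 vs 5] → B does not strictly dominate A (column X: 2 ≤ 4)
No single strategy strictly dominates all others → no strictly dominant strategy.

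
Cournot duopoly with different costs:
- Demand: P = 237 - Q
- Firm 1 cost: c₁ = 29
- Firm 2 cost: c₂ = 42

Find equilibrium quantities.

q₁* = 73.67, q₂* = 60.67

Work:
Reaction: q₁ = (237 - 29 - q₂)/2
Reaction: q₂ = (237 - 42 - q₁)/2
Solve simultaneously:
q₁* = (237 - 2×29 + 42)/3 = 73.67
q₂* = (237 - 2×42 + 29)/3 = 60.67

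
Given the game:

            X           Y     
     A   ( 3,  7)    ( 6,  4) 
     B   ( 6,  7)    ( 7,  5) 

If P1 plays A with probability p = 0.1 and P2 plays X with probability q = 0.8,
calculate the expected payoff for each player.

E[P1] = 5.94, E[P2] = 6.58

Work:
E[P1] = p·q·π₁(A,X) + p·(1-q)·π₁(A,Y) + (1-p)·q·π₁(B,X) + (1-p)·(1-q)·π₁(B,Y)
= 0.1·0.8·3 + 0.1·0.2·6 + 0.9·0.8·6 + 0.9·0.2·7
= 5.94

E[P2] = 6.58 (similar calculation)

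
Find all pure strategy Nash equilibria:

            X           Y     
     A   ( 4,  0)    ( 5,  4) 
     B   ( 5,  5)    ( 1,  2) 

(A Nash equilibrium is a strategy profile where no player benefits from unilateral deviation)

Nash equilibrium: (A, Y), (B, X)

Work:
Best responses:
  P1 vs X: payoffs [4, 5] → best response B (payoff 5)
  P1 vs Y: payoffs [5, 1] → best response A (payoff 5)
  P2 vs A: payoffs [0, 4] → best response Y (payoff 4)
  P2 vs B: payoffs [5, 2] → best response X (payoff 5)
Mutual best responses: (A,Y), (B,X) → Nash equilibria.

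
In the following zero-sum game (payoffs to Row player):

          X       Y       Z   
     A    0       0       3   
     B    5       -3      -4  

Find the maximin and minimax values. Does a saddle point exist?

Maximin = 0, Minimax = 0, Saddle: True

Work:
Row minimums: [0, -4] → maximin = 0
Column maximums: [5, 0, 3] → minimax = 0
Saddle point exists! Game value = 0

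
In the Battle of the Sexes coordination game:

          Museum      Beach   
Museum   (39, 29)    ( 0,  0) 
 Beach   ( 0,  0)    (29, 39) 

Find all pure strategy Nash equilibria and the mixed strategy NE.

Pure NE: (Museum, Museum) and (Beach, Beach); Mixed NE: p = 0.5735, q = 0.4265

Work:
Check pure NE:
(Museum, Museum): (39, 29) - no unilateral deviation beneficial
(Beach, Beach): (29, 39) - no unilateral deviation beneficial
Mixed NE: P1 plays Museum with p = 0.5735, P2 plays Museum with q = 0.4265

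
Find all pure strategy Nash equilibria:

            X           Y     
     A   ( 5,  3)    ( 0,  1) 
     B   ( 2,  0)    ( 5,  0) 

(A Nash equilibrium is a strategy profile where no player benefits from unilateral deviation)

Nash equilibrium: (A, X), (B, Y)

Work:
Best responses:
  P1 vs X: payoffs [5, 2] → best response A (payoff 5)
  P1 vs Y: payoffs [0, 5] → best response B (payoff 5)
  P2 vs A: payoffs [3, 1] → best response X (payoff 3)
  P2 vs B: payoffs [0, 0] → best response X/Y (payoff 0)
Mutual best responses: (A,X), (B,Y) → Nash equilibria.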